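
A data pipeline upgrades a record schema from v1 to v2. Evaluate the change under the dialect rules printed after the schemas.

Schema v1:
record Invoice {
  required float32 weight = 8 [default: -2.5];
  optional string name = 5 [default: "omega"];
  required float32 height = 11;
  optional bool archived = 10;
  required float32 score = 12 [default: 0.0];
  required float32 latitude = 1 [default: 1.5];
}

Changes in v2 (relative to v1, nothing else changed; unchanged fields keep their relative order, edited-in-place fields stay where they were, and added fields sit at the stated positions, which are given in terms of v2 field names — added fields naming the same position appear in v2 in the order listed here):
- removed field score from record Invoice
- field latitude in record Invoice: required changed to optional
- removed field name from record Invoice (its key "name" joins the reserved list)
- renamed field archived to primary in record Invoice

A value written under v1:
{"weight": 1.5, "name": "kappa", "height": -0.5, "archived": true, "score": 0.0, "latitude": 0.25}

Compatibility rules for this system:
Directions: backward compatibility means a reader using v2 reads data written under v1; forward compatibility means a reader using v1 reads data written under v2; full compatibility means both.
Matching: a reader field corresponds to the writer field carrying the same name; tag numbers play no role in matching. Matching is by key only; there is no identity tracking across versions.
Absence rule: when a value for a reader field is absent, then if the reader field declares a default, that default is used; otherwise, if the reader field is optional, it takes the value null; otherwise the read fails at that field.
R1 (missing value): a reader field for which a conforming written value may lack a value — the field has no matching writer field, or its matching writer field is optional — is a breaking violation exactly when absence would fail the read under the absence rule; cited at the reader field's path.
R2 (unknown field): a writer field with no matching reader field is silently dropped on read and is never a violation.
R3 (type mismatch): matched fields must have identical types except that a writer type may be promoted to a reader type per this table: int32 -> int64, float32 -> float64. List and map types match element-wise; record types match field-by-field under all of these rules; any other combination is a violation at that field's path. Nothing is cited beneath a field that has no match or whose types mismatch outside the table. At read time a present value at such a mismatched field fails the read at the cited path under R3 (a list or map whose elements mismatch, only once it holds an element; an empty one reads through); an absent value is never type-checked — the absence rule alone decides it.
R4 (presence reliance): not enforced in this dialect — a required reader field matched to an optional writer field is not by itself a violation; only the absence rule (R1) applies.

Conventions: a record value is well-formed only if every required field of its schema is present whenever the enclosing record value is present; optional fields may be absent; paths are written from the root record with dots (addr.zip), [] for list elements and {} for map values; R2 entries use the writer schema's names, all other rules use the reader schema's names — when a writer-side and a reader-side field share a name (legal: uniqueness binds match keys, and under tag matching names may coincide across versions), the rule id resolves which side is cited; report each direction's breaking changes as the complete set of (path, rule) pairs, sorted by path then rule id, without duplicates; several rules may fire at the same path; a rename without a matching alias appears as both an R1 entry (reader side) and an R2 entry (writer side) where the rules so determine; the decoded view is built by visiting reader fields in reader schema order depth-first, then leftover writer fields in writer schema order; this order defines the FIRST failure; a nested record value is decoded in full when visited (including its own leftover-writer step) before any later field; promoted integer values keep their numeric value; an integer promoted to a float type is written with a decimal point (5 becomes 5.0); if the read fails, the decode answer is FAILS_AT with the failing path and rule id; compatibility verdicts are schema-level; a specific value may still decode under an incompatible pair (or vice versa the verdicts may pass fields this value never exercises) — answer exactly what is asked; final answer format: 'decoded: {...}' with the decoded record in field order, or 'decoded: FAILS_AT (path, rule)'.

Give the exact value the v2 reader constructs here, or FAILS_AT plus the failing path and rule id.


in Invoice below, arrows point writer -> reader
decode (reader v2):
  weight := 1.5
  height := -0.5
  primary := null (missing; optional => null)
  latitude := 0.25
  writer name: no reader field; dropped
  writer archived: no reader field; dropped
  writer score: no reader field; dropped
  => decoded: {"weight": 1.5, "height": -0.5, "primary": null, "latitude": 0.25}
ruling out the remaining Invoice differences:
  field latitude in record Invoice: required changed to optional -> inert under this dialect — no rule fires on Invoice and the result does not move

decoded: {"weight": 1.5, "height": -0.5, "primary": null, "latitude": 0.25}


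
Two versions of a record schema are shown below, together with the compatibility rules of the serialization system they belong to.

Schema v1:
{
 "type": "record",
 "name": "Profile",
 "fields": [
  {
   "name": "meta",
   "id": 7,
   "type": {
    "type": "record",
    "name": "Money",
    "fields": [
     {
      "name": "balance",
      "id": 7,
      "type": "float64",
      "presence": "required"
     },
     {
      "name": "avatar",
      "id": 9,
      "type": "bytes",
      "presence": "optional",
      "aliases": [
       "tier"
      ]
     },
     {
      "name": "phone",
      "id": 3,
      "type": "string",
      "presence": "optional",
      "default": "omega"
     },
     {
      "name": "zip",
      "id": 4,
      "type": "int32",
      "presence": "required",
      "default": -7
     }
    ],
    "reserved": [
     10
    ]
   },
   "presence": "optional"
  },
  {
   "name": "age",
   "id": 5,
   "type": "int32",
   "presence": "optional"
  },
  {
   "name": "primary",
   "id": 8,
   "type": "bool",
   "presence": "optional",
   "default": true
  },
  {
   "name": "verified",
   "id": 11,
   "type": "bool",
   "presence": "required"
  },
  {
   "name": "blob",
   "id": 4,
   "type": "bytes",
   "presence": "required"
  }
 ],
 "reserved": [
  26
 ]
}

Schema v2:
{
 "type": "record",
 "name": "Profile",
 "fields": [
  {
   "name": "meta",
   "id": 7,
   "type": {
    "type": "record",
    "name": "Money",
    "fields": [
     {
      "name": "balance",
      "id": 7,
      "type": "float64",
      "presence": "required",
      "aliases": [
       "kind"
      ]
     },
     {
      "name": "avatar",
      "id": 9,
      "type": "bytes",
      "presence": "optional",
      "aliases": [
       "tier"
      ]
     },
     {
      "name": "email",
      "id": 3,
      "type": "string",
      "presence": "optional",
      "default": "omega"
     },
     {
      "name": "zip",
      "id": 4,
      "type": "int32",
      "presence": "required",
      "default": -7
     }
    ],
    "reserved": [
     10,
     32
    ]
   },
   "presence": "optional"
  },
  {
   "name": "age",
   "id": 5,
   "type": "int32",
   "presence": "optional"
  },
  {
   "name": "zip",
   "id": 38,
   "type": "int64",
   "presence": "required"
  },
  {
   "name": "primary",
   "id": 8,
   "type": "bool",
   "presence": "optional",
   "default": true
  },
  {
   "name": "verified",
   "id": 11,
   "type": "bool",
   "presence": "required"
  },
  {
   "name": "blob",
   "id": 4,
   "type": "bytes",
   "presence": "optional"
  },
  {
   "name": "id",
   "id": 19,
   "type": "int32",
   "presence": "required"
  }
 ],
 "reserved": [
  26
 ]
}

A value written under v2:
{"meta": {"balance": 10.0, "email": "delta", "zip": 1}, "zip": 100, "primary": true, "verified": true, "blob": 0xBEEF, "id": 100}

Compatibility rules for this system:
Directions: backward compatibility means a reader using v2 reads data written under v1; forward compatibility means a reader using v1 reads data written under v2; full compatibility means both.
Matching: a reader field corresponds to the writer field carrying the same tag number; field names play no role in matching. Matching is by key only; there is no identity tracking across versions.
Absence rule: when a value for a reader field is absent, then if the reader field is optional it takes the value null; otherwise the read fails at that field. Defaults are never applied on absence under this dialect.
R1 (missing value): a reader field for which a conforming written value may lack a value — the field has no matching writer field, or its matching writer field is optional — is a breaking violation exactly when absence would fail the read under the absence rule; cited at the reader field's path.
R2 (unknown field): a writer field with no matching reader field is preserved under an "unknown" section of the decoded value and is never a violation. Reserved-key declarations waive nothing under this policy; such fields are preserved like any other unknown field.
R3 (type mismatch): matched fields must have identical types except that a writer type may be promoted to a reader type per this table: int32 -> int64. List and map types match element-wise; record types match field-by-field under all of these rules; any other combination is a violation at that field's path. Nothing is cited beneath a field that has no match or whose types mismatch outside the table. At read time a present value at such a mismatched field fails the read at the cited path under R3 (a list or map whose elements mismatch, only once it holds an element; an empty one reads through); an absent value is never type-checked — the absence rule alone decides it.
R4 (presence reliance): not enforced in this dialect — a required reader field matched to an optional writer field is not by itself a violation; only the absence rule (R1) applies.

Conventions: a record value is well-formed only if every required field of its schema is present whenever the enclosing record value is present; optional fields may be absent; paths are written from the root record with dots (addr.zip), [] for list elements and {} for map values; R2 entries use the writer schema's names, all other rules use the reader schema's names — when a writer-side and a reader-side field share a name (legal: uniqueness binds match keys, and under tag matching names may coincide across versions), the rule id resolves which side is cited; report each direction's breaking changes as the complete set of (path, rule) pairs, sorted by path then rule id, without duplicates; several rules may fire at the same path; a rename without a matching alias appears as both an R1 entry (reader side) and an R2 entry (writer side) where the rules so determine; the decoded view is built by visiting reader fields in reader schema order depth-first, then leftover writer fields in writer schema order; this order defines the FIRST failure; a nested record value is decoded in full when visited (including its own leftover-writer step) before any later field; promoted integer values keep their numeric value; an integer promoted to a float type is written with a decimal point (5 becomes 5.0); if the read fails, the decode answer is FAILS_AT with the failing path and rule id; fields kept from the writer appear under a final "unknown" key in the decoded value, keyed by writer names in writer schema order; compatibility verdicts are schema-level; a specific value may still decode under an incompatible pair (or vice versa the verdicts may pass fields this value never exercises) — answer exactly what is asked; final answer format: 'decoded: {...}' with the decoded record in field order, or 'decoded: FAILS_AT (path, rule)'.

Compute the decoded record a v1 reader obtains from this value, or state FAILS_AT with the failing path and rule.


decoded: {"meta": {"balance": 10.0, "avatar": null, "phone": "delta", "zip": 1}, "age": null, "primary": true, "verified": true, "blob": 0xBEEF, "unknown": {"zip": 100, "id": 100}}

arrows below run writer -> reader for Profile
decoding the Profile value with the v1 reader:
  meta.balance := 10.0
  meta.avatar := null (absent, optional -> null)
  meta.phone := "delta" (from writer email)
  meta.zip := 1
  age := null (absent, optional -> null)
  primary := true
  verified := true
  blob := 0xBEEF
  writer zip: kept under "unknown"
  writer id: kept under "unknown"
  => decoded: {"meta": {"balance": 10.0, "avatar": null, "phone": "delta", "zip": 1}, "age": null, "primary": true, "verified": true, "blob": 0xBEEF, "unknown": {"zip": 100, "id": 100}}
remaining Profile differences; none change what is asked:
  renamed field phone to email in record Money -> triggers nothing under the printed rules; the Profile answer is the same either way
  field blob in record Profile: required changed to optional -> schema-level compatibility only; this Profile value's decode is unchanged


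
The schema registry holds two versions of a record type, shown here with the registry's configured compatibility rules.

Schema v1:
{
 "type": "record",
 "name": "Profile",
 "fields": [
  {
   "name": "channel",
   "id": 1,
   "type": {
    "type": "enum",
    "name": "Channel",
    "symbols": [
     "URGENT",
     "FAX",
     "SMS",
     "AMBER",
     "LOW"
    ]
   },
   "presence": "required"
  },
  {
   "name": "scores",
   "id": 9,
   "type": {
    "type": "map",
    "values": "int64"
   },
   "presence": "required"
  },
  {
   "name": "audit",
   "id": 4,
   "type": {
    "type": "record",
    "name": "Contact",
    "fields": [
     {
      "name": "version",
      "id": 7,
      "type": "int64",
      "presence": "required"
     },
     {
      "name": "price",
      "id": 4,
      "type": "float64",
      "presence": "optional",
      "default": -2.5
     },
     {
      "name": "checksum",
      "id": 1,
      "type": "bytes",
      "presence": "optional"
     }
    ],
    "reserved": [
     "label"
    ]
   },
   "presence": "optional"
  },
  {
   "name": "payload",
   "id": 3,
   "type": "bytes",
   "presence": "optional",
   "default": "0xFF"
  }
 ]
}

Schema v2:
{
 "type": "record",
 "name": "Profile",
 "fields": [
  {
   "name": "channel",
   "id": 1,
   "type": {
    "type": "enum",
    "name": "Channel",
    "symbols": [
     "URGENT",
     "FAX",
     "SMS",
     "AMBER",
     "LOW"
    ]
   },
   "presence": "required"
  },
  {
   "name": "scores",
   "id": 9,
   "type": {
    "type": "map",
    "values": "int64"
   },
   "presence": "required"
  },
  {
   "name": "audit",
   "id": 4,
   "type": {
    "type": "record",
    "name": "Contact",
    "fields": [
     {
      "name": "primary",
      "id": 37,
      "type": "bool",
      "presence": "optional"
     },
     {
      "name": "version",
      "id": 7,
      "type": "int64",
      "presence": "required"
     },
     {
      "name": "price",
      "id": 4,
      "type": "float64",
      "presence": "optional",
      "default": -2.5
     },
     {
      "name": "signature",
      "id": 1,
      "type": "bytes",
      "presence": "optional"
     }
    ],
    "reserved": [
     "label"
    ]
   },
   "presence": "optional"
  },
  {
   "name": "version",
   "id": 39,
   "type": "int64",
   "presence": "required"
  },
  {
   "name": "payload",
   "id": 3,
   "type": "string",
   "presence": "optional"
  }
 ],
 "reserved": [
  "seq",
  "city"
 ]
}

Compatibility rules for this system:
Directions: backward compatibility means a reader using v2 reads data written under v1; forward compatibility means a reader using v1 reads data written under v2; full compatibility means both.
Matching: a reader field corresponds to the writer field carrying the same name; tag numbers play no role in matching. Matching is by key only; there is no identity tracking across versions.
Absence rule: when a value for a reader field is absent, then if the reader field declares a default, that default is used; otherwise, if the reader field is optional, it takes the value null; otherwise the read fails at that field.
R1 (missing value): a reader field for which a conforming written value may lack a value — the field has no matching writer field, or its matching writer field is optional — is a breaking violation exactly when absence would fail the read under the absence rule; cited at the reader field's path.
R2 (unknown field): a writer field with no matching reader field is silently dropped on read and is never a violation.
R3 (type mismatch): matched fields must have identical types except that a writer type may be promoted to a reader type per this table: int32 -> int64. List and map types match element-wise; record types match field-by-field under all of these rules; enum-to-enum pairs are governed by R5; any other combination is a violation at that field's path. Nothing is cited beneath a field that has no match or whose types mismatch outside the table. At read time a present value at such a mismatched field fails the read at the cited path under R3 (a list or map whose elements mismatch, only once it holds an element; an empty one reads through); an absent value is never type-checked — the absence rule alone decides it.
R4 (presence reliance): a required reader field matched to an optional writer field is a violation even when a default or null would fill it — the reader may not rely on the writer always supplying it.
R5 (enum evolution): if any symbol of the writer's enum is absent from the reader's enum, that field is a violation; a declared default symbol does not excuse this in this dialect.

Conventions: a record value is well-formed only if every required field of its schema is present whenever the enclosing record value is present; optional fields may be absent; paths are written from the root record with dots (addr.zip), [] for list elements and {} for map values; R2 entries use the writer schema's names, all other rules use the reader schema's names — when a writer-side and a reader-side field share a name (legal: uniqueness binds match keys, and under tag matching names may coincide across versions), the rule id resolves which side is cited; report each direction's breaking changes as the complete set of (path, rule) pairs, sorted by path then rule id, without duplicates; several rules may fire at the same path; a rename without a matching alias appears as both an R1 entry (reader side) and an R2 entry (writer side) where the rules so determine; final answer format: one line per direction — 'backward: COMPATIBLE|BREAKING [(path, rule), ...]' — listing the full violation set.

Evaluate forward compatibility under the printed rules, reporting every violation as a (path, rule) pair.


forward: BREAKING [(payload, R3)]

in Profile below, arrows point writer -> reader
forward analysis of Profile with v1 as reader and v2 as writer:
  channel <- channel (Channel -> Channel, writer required)
  scores <- scores (map<string, int64> -> map<string, int64>, writer required)
  audit <- audit (Contact -> Contact, writer optional)
  payload <- payload (string -> bytes, writer optional)
  writer version: unknown to reader
  audit.version <- audit.version (int64 -> int64, writer required)
  audit.price <- audit.price (float64 -> float64, writer optional)
  audit.checksum has no writer counterpart
  writer audit.primary: unknown to reader
  writer audit.signature: unknown to reader
  rule R3 violated at payload
  forward on Profile therefore BREAKING (1)
ruling out the remaining Profile differences:
  renamed field checksum to signature in record Contact -> fires no rule on Profile, leaving the asked answer as it is
  added field version to record Profile: required int64, tag 39 (in v2 it sits immediately before payload) -> matters only for Profile's backward compatibility — outside the asked direction
  added field primary to record Contact: optional bool, tag 37 (in v2 it sits immediately before version) -> fires no rule on Profile, leaving the asked answer as it is


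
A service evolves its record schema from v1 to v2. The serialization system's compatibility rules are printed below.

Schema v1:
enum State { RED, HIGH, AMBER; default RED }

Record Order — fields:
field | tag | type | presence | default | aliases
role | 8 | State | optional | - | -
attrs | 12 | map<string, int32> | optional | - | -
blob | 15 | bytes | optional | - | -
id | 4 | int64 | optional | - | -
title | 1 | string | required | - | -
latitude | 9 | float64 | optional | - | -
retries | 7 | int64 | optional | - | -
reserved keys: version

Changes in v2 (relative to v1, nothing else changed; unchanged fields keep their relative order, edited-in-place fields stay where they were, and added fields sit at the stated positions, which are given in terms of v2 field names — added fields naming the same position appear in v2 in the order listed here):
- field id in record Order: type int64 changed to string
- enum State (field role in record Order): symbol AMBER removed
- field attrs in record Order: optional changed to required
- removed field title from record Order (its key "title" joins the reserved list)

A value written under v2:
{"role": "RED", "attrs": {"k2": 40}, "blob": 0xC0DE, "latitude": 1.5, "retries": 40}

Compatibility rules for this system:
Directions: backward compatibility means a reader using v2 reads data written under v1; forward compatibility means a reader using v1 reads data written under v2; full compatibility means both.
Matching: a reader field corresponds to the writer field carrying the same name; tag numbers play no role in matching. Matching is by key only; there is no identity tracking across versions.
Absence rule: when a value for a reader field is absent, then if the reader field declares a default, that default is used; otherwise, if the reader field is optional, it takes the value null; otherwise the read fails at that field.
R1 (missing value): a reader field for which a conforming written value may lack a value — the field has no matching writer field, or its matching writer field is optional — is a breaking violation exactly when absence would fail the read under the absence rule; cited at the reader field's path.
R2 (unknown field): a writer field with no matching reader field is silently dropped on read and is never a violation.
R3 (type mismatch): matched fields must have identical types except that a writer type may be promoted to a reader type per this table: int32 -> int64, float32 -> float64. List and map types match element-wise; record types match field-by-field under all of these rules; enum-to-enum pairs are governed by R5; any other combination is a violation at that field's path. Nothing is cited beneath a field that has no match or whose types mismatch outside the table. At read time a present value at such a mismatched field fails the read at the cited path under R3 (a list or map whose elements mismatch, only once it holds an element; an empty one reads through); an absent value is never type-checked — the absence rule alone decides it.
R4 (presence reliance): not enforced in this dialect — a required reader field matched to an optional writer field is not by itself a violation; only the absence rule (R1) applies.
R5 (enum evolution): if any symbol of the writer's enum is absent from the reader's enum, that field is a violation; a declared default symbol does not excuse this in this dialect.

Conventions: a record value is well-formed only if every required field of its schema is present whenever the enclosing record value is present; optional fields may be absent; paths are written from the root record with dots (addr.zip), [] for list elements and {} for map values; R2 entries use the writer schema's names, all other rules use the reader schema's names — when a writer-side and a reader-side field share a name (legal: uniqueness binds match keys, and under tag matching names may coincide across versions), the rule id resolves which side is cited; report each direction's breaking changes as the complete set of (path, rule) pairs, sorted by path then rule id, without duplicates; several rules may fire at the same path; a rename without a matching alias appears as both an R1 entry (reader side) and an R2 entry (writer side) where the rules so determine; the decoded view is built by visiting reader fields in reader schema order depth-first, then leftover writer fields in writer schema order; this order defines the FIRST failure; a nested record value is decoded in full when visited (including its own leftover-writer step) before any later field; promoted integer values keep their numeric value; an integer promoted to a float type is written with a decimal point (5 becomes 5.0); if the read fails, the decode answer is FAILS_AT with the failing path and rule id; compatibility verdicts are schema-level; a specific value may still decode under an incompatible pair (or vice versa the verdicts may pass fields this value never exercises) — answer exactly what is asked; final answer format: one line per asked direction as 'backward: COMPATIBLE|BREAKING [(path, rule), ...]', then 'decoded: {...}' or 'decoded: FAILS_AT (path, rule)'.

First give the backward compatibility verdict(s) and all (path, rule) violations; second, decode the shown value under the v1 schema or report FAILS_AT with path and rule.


in Order below, arrows point writer -> reader
backward analysis of Order with v2 as reader and v1 as writer:
  writer optional, State -> State: reader role maps from writer role
  writer optional, map<string, int32> -> map<string, int32>: reader attrs maps from writer attrs
  writer optional, bytes -> bytes: reader blob maps from writer blob
  writer optional, int64 -> string: reader id maps from writer id
  writer optional, float64 -> float64: reader latitude maps from writer latitude
  writer optional, int64 -> int64: reader retries maps from writer retries
  title (writer side), unknown to reader
  R1 fires at attrs
  R3 fires at id
  R5 fires at role
  => backward: BREAKING (3)
migrating the Order value to v1:
  role := "RED"
  attrs := {"k2": 40}
  blob := 0xC0DE
  id := null (not supplied -> null)
  read fails at title under R1 (no fill)
  => FAILS_AT (title, R1)

backward: BREAKING [(attrs, R1), (id, R3), (role, R5)]; decoded: FAILS_AT (title, R1)


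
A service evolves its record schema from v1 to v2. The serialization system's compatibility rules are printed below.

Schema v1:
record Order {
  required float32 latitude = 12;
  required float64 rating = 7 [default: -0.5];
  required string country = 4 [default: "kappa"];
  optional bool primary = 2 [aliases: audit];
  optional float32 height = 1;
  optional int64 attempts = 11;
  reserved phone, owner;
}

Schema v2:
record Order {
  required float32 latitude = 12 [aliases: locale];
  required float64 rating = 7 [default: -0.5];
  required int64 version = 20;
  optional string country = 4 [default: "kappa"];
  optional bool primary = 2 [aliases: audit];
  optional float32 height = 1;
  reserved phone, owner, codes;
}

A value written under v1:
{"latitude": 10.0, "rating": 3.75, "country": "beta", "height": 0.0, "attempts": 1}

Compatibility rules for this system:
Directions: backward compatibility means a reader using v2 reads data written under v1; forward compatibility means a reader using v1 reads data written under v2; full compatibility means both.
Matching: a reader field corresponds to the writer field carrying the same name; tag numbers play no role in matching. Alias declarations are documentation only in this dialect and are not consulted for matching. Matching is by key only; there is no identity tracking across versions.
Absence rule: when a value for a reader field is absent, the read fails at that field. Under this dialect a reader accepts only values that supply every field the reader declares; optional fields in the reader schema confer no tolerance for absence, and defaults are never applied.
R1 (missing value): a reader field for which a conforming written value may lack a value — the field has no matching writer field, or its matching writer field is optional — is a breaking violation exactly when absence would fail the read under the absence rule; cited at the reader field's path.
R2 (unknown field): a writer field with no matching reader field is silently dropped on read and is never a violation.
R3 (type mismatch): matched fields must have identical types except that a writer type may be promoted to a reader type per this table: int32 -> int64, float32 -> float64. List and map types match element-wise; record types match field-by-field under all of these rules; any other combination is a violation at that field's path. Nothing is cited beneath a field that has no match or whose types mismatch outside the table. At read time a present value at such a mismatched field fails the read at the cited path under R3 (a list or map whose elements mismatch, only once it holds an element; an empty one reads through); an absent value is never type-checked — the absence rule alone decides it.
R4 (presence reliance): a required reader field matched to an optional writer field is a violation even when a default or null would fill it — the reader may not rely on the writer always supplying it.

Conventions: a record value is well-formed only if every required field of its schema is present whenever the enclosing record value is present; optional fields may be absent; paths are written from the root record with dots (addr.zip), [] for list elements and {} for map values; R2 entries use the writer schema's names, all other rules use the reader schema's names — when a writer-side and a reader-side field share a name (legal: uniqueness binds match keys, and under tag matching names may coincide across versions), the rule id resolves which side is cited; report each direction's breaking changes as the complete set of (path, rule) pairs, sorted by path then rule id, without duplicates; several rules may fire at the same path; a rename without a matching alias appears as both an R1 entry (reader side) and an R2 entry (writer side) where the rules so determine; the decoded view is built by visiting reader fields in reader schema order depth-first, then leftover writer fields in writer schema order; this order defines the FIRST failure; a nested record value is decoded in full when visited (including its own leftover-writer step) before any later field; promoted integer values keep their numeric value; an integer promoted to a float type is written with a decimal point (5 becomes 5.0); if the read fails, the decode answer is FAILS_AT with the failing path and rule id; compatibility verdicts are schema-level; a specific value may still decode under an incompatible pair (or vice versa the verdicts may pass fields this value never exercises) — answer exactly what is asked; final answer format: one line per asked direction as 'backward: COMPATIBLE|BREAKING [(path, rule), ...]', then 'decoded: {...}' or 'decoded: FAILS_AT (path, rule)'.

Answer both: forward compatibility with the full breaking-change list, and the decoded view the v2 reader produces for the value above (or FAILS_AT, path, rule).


forward: BREAKING [(attempts, R1), (country, R1), (country, R4), (height, R1), (primary, R1)]; decoded: FAILS_AT (version, R1)

in Order below, arrows point writer -> reader
checking forward for Order: reader v1 against writer v2:
  float32 -> float32, writer required: latitude aligns to latitude
  float64 -> float64, writer required: rating aligns to rating
  string -> string, writer optional: country aligns to country
  bool -> bool, writer optional: primary aligns to primary
  float32 -> float32, writer optional: height aligns to height
  attempts: no writer match
  writer version: unknown to reader
  violation R1 at attempts
  violation R1 at country
  violation R4 at country
  violation R1 at height
  violation R1 at primary
  forward on Order therefore BREAKING (5)
migrating the Order value to v2:
  latitude := 10.0
  rating := 3.75
  read fails at version under R1 (no fill)
  => FAILS_AT (version, R1)
remaining Order differences; none change what is asked:
  removed field attempts from record Order -> affects backward compatibility only, which is not asked


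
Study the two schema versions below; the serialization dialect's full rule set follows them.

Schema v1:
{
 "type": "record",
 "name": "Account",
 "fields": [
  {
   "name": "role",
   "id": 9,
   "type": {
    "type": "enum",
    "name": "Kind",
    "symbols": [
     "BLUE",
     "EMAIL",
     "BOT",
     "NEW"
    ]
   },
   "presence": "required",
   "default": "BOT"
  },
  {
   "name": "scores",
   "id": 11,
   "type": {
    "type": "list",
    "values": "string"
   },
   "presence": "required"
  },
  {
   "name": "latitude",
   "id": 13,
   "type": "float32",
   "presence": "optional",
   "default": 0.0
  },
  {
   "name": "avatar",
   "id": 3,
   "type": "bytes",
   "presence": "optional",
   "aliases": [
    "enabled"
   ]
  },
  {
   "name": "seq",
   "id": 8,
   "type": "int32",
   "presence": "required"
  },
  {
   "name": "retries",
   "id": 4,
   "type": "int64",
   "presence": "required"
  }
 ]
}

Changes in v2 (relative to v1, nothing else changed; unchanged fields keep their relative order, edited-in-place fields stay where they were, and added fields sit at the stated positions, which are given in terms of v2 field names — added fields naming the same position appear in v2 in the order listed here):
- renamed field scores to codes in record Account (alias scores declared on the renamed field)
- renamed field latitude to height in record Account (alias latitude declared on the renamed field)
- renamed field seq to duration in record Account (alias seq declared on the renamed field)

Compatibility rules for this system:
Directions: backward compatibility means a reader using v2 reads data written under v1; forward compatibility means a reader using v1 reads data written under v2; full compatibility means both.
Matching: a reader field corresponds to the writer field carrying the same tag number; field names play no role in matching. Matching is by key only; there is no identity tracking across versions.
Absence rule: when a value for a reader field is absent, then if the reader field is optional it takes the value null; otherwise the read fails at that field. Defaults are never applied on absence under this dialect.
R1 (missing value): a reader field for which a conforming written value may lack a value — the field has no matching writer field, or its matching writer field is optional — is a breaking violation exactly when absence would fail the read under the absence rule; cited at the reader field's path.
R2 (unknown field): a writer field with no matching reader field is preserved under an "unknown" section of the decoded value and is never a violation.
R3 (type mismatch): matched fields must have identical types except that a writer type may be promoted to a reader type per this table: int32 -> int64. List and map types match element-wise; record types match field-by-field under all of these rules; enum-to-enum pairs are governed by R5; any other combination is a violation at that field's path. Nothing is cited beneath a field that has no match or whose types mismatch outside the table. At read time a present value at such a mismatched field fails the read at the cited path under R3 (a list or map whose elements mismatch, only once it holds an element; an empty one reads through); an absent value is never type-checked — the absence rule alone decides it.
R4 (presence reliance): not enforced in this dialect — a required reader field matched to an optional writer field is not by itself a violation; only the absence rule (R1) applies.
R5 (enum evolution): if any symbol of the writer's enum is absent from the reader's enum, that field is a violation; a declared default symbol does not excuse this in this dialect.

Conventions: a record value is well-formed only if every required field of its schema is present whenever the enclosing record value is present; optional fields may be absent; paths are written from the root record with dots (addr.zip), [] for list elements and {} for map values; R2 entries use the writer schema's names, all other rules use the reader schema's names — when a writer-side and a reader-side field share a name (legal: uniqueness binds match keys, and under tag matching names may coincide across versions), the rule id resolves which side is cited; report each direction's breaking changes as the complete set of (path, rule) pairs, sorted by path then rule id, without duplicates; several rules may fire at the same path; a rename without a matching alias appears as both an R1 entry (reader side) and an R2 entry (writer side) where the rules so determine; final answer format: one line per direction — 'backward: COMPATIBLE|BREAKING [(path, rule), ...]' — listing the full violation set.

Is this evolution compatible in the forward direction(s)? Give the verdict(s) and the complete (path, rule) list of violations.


arrows below run writer -> reader for Account
forward analysis of Account with v1 as reader and v2 as writer:
  writer required, Kind -> Kind: reader role maps from writer role
  writer required, list<string> -> list<string>: reader scores maps from writer codes
  writer optional, float32 -> float32: reader latitude maps from writer height
  writer optional, bytes -> bytes: reader avatar maps from writer avatar
  writer required, int32 -> int32: reader seq maps from writer duration
  writer required, int64 -> int64: reader retries maps from writer retries
  => forward verdict for Account: COMPATIBLE, no violations
diffs on Account not affecting the asked answer:
  renamed field scores to codes in record Account (alias scores declared on the renamed field) -> no rule fires on it in Account's dialect; the asked verdict holds
  renamed field latitude to height in record Account (alias latitude declared on the renamed field) -> no rule fires on it in Account's dialect; the asked verdict holds
  renamed field seq to duration in record Account (alias seq declared on the renamed field) -> no rule fires on it in Account's dialect; the asked verdict holds

forward: COMPATIBLE []


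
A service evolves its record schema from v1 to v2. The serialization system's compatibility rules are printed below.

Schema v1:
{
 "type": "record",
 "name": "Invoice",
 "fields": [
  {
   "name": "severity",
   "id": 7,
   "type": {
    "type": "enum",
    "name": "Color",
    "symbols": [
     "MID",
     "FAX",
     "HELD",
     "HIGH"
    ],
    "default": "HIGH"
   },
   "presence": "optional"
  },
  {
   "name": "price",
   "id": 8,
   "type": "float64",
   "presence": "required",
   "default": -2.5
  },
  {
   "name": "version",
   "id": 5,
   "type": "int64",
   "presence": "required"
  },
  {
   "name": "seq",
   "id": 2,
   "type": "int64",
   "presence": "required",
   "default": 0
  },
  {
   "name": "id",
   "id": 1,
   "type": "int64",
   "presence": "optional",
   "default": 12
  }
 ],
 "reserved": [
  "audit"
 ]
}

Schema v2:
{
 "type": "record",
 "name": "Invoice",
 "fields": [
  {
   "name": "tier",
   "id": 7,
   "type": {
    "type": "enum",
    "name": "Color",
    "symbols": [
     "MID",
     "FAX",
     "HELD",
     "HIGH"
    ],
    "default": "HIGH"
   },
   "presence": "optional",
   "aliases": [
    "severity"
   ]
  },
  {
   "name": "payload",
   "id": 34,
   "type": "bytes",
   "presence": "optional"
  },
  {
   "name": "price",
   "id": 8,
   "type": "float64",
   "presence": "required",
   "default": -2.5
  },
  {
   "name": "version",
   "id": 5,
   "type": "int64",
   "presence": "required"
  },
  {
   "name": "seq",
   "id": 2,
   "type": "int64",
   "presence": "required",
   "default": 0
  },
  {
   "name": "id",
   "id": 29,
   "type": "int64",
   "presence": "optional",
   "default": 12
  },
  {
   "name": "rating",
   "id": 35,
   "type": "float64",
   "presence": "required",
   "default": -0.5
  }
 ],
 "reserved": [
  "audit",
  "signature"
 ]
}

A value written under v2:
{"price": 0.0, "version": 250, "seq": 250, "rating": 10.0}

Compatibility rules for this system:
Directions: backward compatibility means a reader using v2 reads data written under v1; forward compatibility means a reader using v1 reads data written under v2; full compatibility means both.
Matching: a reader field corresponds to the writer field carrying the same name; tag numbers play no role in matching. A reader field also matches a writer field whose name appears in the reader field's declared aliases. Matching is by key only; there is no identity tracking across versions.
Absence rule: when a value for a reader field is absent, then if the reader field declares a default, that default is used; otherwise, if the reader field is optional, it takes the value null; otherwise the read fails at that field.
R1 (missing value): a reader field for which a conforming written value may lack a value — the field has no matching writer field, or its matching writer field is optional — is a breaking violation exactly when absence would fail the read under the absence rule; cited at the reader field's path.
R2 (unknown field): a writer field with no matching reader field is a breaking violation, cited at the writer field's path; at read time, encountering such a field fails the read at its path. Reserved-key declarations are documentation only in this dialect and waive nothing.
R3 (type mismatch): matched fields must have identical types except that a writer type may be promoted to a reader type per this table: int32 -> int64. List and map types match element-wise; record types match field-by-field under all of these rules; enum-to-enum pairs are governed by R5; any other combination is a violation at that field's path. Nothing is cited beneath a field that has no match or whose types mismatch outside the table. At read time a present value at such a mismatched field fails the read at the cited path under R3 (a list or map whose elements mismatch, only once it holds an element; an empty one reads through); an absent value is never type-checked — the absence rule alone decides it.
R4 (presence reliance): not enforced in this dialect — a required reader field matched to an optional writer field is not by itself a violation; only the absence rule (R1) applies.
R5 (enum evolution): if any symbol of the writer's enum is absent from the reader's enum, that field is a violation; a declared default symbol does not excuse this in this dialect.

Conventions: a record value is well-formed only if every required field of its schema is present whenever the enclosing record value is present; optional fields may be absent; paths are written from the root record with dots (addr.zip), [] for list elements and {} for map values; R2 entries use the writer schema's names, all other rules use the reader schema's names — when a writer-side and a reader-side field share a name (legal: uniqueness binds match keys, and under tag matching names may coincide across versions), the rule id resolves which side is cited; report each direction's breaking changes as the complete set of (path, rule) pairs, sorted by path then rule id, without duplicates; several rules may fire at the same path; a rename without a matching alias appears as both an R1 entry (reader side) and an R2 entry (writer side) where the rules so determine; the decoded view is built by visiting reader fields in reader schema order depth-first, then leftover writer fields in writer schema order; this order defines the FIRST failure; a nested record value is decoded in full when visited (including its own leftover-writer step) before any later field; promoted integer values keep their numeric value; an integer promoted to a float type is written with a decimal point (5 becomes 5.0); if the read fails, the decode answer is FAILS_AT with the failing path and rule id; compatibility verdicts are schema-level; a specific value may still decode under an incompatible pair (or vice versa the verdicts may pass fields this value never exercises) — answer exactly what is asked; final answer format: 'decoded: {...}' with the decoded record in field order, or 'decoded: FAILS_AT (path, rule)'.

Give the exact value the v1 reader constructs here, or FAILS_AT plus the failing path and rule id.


the writer's type comes first in each Invoice pair
decode walk for Invoice under reader schema v1:
  severity := null (missing; optional => null)
  price := 0.0
  version := 250
  seq := 250
  id := 12 (missing; default applied)
  read fails at rating under R2 (unknown field)
  => FAILS_AT (rating, R2)
checking off the Invoice differences that do not matter here:
  renamed field severity to tier in record Invoice (alias severity declared on the renamed field) -> shifts the Invoice verdicts, not this decode
  added field payload to record Invoice: optional bytes, tag 34 (in v2 it sits immediately before price) -> shifts the Invoice verdicts, not this decode
  field id in record Invoice: tag 1 changed to 29 -> no rule fires on it and the decoded Invoice view is identical with or without it

decoded: FAILS_AT (rating, R2)
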